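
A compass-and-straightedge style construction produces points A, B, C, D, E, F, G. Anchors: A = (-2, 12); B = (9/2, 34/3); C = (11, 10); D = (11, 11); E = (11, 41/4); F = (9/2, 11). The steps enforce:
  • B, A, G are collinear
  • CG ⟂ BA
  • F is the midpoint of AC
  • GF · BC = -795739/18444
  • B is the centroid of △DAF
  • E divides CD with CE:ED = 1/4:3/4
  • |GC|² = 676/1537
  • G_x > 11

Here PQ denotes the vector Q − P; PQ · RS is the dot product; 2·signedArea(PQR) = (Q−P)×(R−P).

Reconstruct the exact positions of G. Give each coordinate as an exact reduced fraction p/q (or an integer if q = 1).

G = (17011/1537, 16384/1537)

1. G_x = 17011/1537  [B, A, G are collinear ∩ CG ⟂ BA]
2. G_y = 16384/1537  [B, A, G are collinear ∩ CG ⟂ BA]
   → G = (17011/1537, 16384/1537)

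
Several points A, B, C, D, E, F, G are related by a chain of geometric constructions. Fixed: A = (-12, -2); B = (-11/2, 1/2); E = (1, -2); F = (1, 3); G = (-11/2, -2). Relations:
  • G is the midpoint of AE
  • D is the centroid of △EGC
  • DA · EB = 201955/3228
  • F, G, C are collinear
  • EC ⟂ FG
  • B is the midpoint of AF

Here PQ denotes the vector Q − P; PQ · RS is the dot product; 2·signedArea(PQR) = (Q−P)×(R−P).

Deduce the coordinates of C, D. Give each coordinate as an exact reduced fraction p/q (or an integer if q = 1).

1. C_x = -381/269  [F, G, C are collinear ∩ EC ⟂ FG]
2. C_y = 307/269  [F, G, C are collinear ∩ EC ⟂ FG]
   → C = (-381/269, 307/269)
3. D_x = -1061/538  [D is the centroid of △EGC]
4. D_y = -769/807  [D is the centroid of △EGC]
   → D = (-1061/538, -769/807)

C = (-381/269, 307/269)
D = (-1061/538, -769/807)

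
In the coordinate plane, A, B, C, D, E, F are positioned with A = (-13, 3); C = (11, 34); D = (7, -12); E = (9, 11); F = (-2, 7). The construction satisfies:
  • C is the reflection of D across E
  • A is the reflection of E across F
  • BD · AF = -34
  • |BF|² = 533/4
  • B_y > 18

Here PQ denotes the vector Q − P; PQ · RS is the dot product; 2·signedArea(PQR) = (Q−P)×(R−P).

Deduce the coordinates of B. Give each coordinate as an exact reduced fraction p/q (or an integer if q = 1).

1. B_x = -1  [line -11·x + -4·y + 63 = 0 ∩ |BF|² = 533/4]
2. B_y = 37/2  [line -11·x + -4·y + 63 = 0 ∩ |BF|² = 533/4]
   → B = (-1, 37/2)

B = (-1, 37/2)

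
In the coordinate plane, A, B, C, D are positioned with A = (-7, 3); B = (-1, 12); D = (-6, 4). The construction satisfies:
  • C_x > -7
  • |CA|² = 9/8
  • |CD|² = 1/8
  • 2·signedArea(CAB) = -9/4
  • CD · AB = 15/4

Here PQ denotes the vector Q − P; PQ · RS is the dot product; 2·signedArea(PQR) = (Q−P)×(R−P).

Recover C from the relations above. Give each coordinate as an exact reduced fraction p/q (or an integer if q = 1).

C = (-25/4, 15/4)

1. C_x = -25/4  [CD · AB = 15/4 ∩ 2·signedArea(CAB) = -9/4]
2. C_y = 15/4  [CD · AB = 15/4 ∩ 2·signedArea(CAB) = -9/4]
   → C = (-25/4, 15/4)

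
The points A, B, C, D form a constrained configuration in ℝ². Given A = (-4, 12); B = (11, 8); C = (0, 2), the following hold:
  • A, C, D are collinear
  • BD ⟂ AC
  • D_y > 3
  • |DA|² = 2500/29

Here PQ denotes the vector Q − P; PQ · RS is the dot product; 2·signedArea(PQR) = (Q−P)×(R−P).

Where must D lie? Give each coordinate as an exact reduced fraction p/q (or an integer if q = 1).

D = (-16/29, 98/29)

1. D_x = -16/29  [A, C, D are collinear ∩ BD ⟂ AC]
2. D_y = 98/29  [A, C, D are collinear ∩ BD ⟂ AC]
   → D = (-16/29, 98/29)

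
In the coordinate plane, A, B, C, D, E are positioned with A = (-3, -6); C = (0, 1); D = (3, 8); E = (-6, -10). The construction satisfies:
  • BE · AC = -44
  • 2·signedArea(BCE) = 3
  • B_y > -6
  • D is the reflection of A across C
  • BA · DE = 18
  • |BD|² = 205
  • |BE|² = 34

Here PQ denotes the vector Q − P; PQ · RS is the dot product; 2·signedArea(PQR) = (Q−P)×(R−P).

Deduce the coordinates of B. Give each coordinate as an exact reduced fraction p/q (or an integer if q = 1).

B = (-3, -5)

1. B_x = -3  [2·signedArea(BCE) = 3 ∩ BE · AC = -44]
2. B_y = -5  [2·signedArea(BCE) = 3 ∩ BE · AC = -44]
   → B = (-3, -5)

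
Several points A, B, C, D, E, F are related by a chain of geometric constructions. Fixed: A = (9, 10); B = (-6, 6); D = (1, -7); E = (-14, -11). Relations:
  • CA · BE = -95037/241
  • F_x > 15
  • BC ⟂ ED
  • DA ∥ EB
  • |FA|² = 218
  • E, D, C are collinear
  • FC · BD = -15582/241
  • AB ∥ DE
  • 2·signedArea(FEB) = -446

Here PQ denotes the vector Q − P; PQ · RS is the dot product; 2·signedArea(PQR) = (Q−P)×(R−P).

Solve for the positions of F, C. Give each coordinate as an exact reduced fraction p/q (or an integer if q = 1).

C = (-554/241, -1899/241)
F = (16, -3)

1. C_x = -554/241  [E, D, C are collinear ∩ BC ⟂ ED]
2. C_y = -1899/241  [E, D, C are collinear ∩ BC ⟂ ED]
   → C = (-554/241, -1899/241)
3. F_x = 16  [FC · BD = -15582/241 ∩ 2·signedArea(FEB) = -446]
4. F_y = -3  [FC · BD = -15582/241 ∩ 2·signedArea(FEB) = -446]
   → F = (16, -3)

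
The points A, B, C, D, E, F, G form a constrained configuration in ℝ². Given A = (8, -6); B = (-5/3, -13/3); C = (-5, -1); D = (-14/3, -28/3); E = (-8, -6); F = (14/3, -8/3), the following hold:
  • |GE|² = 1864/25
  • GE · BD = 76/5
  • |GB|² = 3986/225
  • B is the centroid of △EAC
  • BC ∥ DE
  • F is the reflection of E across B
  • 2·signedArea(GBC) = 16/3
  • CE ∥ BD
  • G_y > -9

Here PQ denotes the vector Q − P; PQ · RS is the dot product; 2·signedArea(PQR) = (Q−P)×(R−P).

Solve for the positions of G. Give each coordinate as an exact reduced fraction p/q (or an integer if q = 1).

1. G_x = 2/5  [2·signedArea(GBC) = 16/3 ∩ GE · BD = 76/5]
2. G_y = -8  [2·signedArea(GBC) = 16/3 ∩ GE · BD = 76/5]
   → G = (2/5, -8)

G = (2/5, -8)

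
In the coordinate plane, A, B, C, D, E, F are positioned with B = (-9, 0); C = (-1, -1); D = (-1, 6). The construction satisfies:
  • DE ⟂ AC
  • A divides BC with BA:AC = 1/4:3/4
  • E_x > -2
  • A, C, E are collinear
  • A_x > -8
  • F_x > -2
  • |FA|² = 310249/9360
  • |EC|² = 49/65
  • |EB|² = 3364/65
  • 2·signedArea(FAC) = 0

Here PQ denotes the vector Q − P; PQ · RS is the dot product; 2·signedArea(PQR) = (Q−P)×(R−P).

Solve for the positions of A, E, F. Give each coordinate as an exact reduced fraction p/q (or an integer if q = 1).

1. A_x = -7  [A divides BC with BA:AC = 1/4:3/4]
2. A_y = -1/4  [A divides BC with BA:AC = 1/4:3/4]
   → A = (-7, -1/4)
3. E_x = -121/65  [A, C, E are collinear ∩ DE ⟂ AC]
4. E_y = -58/65  [A, C, E are collinear ∩ DE ⟂ AC]
   → E = (-121/65, -58/65)
5. F_x = -251/195  [line 3/4·x + 6·y + 27/4 = 0 ∩ |FA|² = 310249/9360]
6. F_y = -188/195  [line 3/4·x + 6·y + 27/4 = 0 ∩ |FA|² = 310249/9360]
   → F = (-251/195, -188/195)

A = (-7, -1/4)
E = (-121/65, -58/65)
F = (-251/195, -188/195)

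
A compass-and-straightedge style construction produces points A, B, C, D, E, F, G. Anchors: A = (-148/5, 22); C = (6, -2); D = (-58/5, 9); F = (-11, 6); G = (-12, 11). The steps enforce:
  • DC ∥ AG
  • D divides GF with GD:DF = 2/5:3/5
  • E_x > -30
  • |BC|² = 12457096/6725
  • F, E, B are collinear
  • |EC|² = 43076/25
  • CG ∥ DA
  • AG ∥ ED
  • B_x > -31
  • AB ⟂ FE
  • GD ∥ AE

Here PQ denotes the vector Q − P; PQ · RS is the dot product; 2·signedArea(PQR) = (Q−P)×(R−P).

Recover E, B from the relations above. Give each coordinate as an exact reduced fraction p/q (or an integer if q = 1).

B = (-40912/1345, 5632/269)
E = (-146/5, 20)

1. E_x = -146/5  [AG ∥ ED ∩ GD ∥ AE]
2. E_y = 20  [AG ∥ ED ∩ GD ∥ AE]
   → E = (-146/5, 20)
3. B_x = -40912/1345  [F, E, B are collinear ∩ AB ⟂ FE]
4. B_y = 5632/269  [F, E, B are collinear ∩ AB ⟂ FE]
   → B = (-40912/1345, 5632/269)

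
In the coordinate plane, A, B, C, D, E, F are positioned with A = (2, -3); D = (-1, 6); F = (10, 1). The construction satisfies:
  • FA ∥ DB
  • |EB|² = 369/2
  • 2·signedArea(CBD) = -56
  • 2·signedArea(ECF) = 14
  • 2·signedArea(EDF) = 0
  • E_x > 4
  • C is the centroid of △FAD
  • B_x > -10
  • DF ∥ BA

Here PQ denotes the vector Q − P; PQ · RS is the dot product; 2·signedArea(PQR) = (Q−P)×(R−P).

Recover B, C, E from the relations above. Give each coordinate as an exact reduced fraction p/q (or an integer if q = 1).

1. B_x = -9  [DF ∥ BA ∩ FA ∥ DB]
2. B_y = 2  [DF ∥ BA ∩ FA ∥ DB]
   → B = (-9, 2)
3. C_x = 11/3  [C is the centroid of △FAD]
4. C_y = 4/3  [C is the centroid of △FAD]
   → C = (11/3, 4/3)
5. E_x = 9/2  [2·signedArea(EDF) = 0 ∩ 2·signedArea(ECF) = 14]
6. E_y = 7/2  [2·signedArea(EDF) = 0 ∩ 2·signedArea(ECF) = 14]
   → E = (9/2, 7/2)

B = (-9, 2)
C = (11/3, 4/3)
E = (9/2, 7/2)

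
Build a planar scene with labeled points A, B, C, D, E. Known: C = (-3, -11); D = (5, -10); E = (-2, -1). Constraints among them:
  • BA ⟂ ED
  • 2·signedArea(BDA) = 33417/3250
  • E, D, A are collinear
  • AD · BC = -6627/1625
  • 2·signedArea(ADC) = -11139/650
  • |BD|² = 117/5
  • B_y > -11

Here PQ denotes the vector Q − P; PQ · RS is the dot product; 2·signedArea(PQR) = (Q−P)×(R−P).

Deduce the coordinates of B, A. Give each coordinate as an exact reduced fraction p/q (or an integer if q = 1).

1. A_x = 2263/650  [E, D, A are collinear ∩ 2·signedArea(ADC) = -11139/650]
2. A_y = -5231/650  [E, D, A are collinear ∩ 2·signedArea(ADC) = -11139/650]
   → A = (2263/650, -5231/650)
3. B_x = 1/5  [2·signedArea(BDA) = 33417/3250 ∩ BA ⟂ ED]
4. B_y = -53/5  [2·signedArea(BDA) = 33417/3250 ∩ BA ⟂ ED]
   → B = (1/5, -53/5)

A = (2263/650, -5231/650)
B = (1/5, -53/5)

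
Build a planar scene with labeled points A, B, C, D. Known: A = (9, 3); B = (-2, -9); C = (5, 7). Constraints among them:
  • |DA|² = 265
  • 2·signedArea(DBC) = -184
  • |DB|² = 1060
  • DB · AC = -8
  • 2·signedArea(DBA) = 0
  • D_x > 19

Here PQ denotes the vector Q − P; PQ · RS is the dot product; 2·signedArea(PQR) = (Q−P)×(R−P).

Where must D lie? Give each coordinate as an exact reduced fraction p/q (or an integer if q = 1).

1. D_x = 20  [2·signedArea(DBA) = 0 ∩ 2·signedArea(DBC) = -184]
2. D_y = 15  [2·signedArea(DBA) = 0 ∩ 2·signedArea(DBC) = -184]
   → D = (20, 15)

D = (20, 15)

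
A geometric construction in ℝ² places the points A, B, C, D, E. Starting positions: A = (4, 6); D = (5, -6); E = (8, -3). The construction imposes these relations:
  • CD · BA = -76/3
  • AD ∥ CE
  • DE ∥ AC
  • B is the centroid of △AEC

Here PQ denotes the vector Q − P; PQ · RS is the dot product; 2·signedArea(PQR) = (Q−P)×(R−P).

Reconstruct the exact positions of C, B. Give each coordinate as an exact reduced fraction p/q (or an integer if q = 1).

1. C_x = 7  [AD ∥ CE ∩ DE ∥ AC]
2. C_y = 9  [AD ∥ CE ∩ DE ∥ AC]
   → C = (7, 9)
3. B_x = 19/3  [B is the centroid of △AEC]
4. B_y = 4  [B is the centroid of △AEC]
   → B = (19/3, 4)

B = (19/3, 4)
C = (7, 9)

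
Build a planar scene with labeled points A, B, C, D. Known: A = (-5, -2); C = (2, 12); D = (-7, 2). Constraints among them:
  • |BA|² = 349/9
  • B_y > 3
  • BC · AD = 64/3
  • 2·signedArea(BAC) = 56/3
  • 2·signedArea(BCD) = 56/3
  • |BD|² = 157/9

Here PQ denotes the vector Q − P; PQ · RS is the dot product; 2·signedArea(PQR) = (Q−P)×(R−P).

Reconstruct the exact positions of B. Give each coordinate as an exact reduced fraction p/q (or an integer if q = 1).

B = (-10/3, 4)

1. B_x = -10/3  [2·signedArea(BAC) = 56/3 ∩ 2·signedArea(BCD) = 56/3]
2. B_y = 4  [2·signedArea(BAC) = 56/3 ∩ 2·signedArea(BCD) = 56/3]
   → B = (-10/3, 4)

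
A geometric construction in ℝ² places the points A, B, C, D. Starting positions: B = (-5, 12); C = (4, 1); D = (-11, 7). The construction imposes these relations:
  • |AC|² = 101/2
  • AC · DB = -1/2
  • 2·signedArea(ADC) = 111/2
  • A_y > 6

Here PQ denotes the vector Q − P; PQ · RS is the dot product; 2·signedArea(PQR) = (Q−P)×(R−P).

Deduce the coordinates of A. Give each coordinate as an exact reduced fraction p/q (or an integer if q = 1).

A = (-1/2, 13/2)

1. A_x = -1/2  [2·signedArea(ADC) = 111/2 ∩ AC · DB = -1/2]
2. A_y = 13/2  [2·signedArea(ADC) = 111/2 ∩ AC · DB = -1/2]
   → A = (-1/2, 13/2)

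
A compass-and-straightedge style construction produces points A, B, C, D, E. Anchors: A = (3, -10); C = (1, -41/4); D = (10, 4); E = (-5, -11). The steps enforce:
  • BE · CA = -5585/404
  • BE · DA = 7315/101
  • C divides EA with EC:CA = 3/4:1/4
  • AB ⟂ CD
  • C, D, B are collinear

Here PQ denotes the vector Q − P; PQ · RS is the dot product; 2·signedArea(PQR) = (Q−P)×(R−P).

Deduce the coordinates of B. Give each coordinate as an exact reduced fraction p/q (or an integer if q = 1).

1. B_x = 170/101  [C, D, B are collinear ∩ AB ⟂ CD]
2. B_y = -926/101  [C, D, B are collinear ∩ AB ⟂ CD]
   → B = (170/101, -926/101)

B = (170/101, -926/101)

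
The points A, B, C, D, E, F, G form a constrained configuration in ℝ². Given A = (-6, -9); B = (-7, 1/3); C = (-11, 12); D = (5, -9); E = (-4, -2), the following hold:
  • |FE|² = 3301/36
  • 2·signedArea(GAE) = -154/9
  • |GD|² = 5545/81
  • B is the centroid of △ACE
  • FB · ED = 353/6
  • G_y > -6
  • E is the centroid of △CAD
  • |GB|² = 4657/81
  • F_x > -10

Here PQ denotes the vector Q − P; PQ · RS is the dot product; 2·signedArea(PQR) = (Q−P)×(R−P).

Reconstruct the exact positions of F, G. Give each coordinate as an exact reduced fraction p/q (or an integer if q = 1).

F = (-9, 37/6)
G = (-8/3, -53/9)

1. F_x = -9  [line -9·x + 7·y + -745/6 = 0 ∩ |FE|² = 3301/36]
2. F_y = 37/6  [line -9·x + 7·y + -745/6 = 0 ∩ |FE|² = 3301/36]
   → F = (-9, 37/6)
3. G_x = -8/3  [line -7·x + 2·y + -62/9 = 0 ∩ |GD|² = 5545/81]
4. G_y = -53/9  [line -7·x + 2·y + -62/9 = 0 ∩ |GD|² = 5545/81]
   → G = (-8/3, -53/9)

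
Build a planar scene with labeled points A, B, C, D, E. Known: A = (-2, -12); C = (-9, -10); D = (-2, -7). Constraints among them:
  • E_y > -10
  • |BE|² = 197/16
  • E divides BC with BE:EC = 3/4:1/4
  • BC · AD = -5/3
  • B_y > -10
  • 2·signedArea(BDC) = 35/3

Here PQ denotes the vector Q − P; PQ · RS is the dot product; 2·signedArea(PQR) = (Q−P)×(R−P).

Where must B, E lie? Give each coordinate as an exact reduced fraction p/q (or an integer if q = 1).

1. B_x = -13/3  [BC · AD = -5/3 ∩ 2·signedArea(BDC) = 35/3]
2. B_y = -29/3  [BC · AD = -5/3 ∩ 2·signedArea(BDC) = 35/3]
   → B = (-13/3, -29/3)
3. E_x = -47/6  [E divides BC with BE:EC = 3/4:1/4]
4. E_y = -119/12  [E divides BC with BE:EC = 3/4:1/4]
   → E = (-47/6, -119/12)

B = (-13/3, -29/3)
E = (-47/6, -119/12)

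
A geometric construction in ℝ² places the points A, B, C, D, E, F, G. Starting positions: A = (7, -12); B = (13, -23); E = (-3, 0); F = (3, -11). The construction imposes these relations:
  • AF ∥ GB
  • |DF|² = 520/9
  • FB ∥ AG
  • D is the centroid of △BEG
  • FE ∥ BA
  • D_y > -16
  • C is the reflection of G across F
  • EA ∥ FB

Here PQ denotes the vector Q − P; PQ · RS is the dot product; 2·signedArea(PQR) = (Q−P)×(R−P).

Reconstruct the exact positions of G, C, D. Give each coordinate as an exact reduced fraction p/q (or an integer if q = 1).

C = (-11, 2)
D = (9, -47/3)
G = (17, -24)

1. G_x = 17  [AF ∥ GB ∩ FB ∥ AG]
2. G_y = -24  [AF ∥ GB ∩ FB ∥ AG]
   → G = (17, -24)
3. C_x = -11  [C is the reflection of G across F]
4. C_y = 2  [C is the reflection of G across F]
   → C = (-11, 2)
5. D_x = 9  [D is the centroid of △BEG]
6. D_y = -47/3  [D is the centroid of △BEG]
   → D = (9, -47/3)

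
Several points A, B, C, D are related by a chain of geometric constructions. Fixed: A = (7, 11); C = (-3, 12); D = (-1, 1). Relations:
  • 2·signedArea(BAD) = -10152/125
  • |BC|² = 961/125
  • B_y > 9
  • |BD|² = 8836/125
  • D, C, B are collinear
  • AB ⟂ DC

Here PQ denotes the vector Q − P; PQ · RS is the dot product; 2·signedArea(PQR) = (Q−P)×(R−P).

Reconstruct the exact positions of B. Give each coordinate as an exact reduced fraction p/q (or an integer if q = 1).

B = (-313/125, 1159/125)

1. B_x = -313/125  [D, C, B are collinear ∩ AB ⟂ DC]
2. B_y = 1159/125  [D, C, B are collinear ∩ AB ⟂ DC]
   → B = (-313/125, 1159/125)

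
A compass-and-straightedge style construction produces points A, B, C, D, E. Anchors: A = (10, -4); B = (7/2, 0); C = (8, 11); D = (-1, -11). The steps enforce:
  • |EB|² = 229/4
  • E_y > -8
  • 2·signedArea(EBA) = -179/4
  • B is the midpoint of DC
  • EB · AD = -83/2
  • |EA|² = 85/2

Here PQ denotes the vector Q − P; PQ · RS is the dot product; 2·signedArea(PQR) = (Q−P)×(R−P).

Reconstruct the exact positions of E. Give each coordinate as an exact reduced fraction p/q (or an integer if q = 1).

1. E_x = 9/2  [2·signedArea(EBA) = -179/4 ∩ EB · AD = -83/2]
2. E_y = -15/2  [2·signedArea(EBA) = -179/4 ∩ EB · AD = -83/2]
   → E = (9/2, -15/2)

E = (9/2, -15/2)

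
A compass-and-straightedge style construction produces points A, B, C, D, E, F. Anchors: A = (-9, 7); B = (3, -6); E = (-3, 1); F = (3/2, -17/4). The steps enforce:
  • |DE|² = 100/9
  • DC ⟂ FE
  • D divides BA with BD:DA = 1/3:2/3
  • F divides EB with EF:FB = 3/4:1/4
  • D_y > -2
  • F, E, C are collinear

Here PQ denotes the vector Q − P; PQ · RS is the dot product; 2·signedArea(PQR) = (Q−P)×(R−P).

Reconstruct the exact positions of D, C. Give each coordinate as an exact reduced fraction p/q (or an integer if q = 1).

C = (-71/85, -389/255)
D = (-1, -5/3)

1. D_x = -1  [D divides BA with BD:DA = 1/3:2/3]
2. D_y = -5/3  [D divides BA with BD:DA = 1/3:2/3]
   → D = (-1, -5/3)
3. C_x = -71/85  [F, E, C are collinear ∩ DC ⟂ FE]
4. C_y = -389/255  [F, E, C are collinear ∩ DC ⟂ FE]
   → C = (-71/85, -389/255)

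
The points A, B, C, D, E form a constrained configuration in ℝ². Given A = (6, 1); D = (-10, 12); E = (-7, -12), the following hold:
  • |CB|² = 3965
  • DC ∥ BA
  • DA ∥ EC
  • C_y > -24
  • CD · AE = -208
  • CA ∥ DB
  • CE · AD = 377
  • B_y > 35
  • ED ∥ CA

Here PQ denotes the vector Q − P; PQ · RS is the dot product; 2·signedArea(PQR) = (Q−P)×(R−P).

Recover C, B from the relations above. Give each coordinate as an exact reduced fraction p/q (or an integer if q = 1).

B = (-13, 36)
C = (9, -23)

1. C_x = 9  [ED ∥ CA ∩ DA ∥ EC]
2. C_y = -23  [ED ∥ CA ∩ DA ∥ EC]
   → C = (9, -23)
3. B_x = -13  [DC ∥ BA ∩ CA ∥ DB]
4. B_y = 36  [DC ∥ BA ∩ CA ∥ DB]
   → B = (-13, 36)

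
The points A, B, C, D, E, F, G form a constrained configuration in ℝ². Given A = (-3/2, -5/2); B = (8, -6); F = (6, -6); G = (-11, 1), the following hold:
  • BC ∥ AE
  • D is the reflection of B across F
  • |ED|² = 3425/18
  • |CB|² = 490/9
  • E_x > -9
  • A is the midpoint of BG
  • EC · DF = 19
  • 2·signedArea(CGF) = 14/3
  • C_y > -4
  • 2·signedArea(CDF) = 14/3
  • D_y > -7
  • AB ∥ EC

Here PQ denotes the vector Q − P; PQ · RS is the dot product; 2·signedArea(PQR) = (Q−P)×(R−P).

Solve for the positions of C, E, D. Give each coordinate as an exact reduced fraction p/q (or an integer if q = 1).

1. C_x = 1  [line 7·x + 17·y + 166/3 = 0 ∩ |CB|² = 490/9]
2. C_y = -11/3  [line 7·x + 17·y + 166/3 = 0 ∩ |CB|² = 490/9]
   → C = (1, -11/3)
3. E_x = -17/2  [AB ∥ EC ∩ BC ∥ AE]
4. E_y = -1/6  [AB ∥ EC ∩ BC ∥ AE]
   → E = (-17/2, -1/6)
5. D_x = 4  [2·signedArea(CDF) = 14/3 ∩ D is the reflection of B across F]
6. D_y = -6  [2·signedArea(CDF) = 14/3 ∩ D is the reflection of B across F]
   → D = (4, -6)

C = (1, -11/3)
D = (4, -6)
E = (-17/2, -1/6)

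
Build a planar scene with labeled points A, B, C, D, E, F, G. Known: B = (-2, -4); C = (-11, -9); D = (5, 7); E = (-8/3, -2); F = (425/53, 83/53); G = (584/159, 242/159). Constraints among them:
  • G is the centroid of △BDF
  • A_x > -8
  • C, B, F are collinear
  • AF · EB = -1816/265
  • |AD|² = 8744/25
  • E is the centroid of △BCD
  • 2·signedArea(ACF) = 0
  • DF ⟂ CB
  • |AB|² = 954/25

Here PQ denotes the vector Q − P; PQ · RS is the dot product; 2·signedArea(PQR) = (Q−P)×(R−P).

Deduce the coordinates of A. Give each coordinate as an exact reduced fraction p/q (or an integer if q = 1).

A = (-37/5, -7)

1. A_x = -37/5  [2·signedArea(ACF) = 0 ∩ AF · EB = -1816/265]
2. A_y = -7  [2·signedArea(ACF) = 0 ∩ AF · EB = -1816/265]
   → A = (-37/5, -7)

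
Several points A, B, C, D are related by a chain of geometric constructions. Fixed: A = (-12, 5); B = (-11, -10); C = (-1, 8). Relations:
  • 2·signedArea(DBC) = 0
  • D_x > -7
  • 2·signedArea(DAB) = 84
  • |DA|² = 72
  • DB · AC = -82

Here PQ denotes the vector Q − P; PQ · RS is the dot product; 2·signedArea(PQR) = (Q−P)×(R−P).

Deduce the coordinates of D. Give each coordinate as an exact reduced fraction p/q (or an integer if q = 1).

D = (-6, -1)

1. D_x = -6  [2·signedArea(DBC) = 0 ∩ DB · AC = -82]
2. D_y = -1  [2·signedArea(DBC) = 0 ∩ DB · AC = -82]
   → D = (-6, -1)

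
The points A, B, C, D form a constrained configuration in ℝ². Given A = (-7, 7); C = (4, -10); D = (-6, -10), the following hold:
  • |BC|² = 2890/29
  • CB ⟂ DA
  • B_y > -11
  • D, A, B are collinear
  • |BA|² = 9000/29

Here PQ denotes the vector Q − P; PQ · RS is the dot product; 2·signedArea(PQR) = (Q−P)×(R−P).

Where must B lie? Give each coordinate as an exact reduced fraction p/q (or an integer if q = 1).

B = (-173/29, -307/29)

1. B_x = -173/29  [D, A, B are collinear ∩ CB ⟂ DA]
2. B_y = -307/29  [D, A, B are collinear ∩ CB ⟂ DA]
   → B = (-173/29, -307/29)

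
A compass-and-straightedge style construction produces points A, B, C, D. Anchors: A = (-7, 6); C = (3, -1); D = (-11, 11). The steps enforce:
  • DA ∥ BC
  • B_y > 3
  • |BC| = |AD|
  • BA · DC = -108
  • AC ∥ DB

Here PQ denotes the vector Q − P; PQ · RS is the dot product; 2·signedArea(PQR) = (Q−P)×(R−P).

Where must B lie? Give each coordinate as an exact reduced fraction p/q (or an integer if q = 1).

B = (-1, 4)

1. B_x = -1  [DA ∥ BC ∩ AC ∥ DB]
2. B_y = 4  [DA ∥ BC ∩ AC ∥ DB]
   → B = (-1, 4)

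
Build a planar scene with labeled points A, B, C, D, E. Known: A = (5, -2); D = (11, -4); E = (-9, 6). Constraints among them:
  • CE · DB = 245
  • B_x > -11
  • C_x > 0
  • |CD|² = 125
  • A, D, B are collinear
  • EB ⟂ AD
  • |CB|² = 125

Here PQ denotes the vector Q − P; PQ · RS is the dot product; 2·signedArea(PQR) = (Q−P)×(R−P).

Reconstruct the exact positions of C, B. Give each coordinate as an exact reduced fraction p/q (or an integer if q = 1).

1. B_x = -10  [A, D, B are collinear ∩ EB ⟂ AD]
2. B_y = 3  [A, D, B are collinear ∩ EB ⟂ AD]
   → B = (-10, 3)
3. C_x = 1  [line 21·x + -7·y + -14 = 0 ∩ |CD|² = 125]
4. C_y = 1  [line 21·x + -7·y + -14 = 0 ∩ |CD|² = 125]
   → C = (1, 1)

B = (-10, 3)
C = (1, 1)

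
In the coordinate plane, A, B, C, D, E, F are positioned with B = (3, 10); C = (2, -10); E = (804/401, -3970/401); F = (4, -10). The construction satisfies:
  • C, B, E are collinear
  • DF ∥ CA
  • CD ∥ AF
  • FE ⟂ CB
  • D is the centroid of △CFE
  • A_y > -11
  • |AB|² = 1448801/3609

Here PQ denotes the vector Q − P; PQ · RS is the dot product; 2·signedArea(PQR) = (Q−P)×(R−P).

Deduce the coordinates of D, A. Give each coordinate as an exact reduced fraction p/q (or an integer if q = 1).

1. D_x = 1070/401  [D is the centroid of △CFE]
2. D_y = -11990/1203  [D is the centroid of △CFE]
   → D = (1070/401, -11990/1203)
3. A_x = 1336/401  [CD ∥ AF ∩ DF ∥ CA]
4. A_y = -12070/1203  [CD ∥ AF ∩ DF ∥ CA]
   → A = (1336/401, -12070/1203)

A = (1336/401, -12070/1203)
D = (1070/401, -11990/1203)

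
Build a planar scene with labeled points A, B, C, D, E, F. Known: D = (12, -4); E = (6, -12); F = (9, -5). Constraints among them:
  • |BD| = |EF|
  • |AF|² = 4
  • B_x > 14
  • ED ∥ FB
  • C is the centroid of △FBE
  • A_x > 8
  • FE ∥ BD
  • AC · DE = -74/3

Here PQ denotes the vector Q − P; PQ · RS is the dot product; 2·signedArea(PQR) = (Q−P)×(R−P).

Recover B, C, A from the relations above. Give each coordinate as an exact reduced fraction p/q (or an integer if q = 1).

A = (9, -7)
B = (15, 3)
C = (10, -14/3)

1. B_x = 15  [FE ∥ BD ∩ ED ∥ FB]
2. B_y = 3  [FE ∥ BD ∩ ED ∥ FB]
   → B = (15, 3)
3. C_x = 10  [C is the centroid of △FBE]
4. C_y = -14/3  [C is the centroid of △FBE]
   → C = (10, -14/3)
5. A_x = 9  [line 6·x + 8·y + 2 = 0 ∩ |AF|² = 4]
6. A_y = -7  [line 6·x + 8·y + 2 = 0 ∩ |AF|² = 4]
   → A = (9, -7)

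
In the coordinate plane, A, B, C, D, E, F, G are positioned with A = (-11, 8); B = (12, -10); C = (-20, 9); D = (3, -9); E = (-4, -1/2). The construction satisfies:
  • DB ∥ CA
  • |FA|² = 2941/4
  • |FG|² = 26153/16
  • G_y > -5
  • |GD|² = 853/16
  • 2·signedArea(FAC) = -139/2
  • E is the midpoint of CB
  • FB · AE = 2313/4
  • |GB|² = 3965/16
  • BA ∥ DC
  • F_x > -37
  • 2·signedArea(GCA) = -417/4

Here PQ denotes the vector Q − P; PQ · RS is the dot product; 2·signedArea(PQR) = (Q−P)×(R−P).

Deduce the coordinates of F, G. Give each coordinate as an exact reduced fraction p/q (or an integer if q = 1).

F = (-36, 37/2)
G = (-11/4, -9/2)

1. F_x = -36  [FB · AE = 2313/4 ∩ 2·signedArea(FAC) = -139/2]
2. F_y = 37/2  [FB · AE = 2313/4 ∩ 2·signedArea(FAC) = -139/2]
   → F = (-36, 37/2)
3. G_x = -11/4  [line 1·x + 9·y + 173/4 = 0 ∩ |GB|² = 3965/16]
4. G_y = -9/2  [line 1·x + 9·y + 173/4 = 0 ∩ |GB|² = 3965/16]
   → G = (-11/4, -9/2)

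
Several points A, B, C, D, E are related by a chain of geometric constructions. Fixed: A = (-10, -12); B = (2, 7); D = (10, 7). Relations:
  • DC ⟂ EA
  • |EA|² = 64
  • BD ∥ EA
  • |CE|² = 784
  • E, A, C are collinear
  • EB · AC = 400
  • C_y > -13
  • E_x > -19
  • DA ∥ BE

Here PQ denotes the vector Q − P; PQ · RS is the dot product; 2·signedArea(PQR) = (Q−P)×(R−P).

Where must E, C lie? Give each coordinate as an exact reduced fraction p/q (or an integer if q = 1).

1. E_x = -18  [BD ∥ EA ∩ DA ∥ BE]
2. E_y = -12  [BD ∥ EA ∩ DA ∥ BE]
   → E = (-18, -12)
3. C_x = 10  [E, A, C are collinear ∩ DC ⟂ EA]
4. C_y = -12  [E, A, C are collinear ∩ DC ⟂ EA]
   → C = (10, -12)

C = (10, -12)
E = (-18, -12)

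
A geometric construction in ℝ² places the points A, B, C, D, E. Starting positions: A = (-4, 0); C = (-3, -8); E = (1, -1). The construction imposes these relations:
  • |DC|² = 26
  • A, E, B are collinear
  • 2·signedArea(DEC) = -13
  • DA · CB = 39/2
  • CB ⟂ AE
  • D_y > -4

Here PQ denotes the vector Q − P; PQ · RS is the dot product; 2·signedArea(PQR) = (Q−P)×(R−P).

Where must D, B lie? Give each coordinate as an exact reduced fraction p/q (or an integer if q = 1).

B = (-3/2, -1/2)
D = (-2, -3)

1. D_x = -2  [line 7·x + -4·y + 2 = 0 ∩ |DC|² = 26]
2. D_y = -3  [line 7·x + -4·y + 2 = 0 ∩ |DC|² = 26]
   → D = (-2, -3)
3. B_x = -3/2  [DA · CB = 39/2 ∩ A, E, B are collinear]
4. B_y = -1/2  [DA · CB = 39/2 ∩ A, E, B are collinear]
   → B = (-3/2, -1/2)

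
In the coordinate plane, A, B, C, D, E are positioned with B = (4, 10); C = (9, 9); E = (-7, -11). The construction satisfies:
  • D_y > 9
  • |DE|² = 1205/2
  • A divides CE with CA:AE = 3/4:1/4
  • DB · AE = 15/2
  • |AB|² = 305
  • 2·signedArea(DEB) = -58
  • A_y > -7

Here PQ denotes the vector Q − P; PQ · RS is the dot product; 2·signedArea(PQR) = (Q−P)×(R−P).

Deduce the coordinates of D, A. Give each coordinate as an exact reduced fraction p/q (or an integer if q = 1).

A = (-3, -6)
D = (13/2, 19/2)

1. D_x = 13/2  [line -21·x + 11·y + 32 = 0 ∩ |DE|² = 1205/2]
2. D_y = 19/2  [line -21·x + 11·y + 32 = 0 ∩ |DE|² = 1205/2]
   → D = (13/2, 19/2)
3. A_x = -3  [DB · AE = 15/2 ∩ A divides CE with CA:AE = 3/4:1/4]
4. A_y = -6  [DB · AE = 15/2 ∩ A divides CE with CA:AE = 3/4:1/4]
   → A = (-3, -6)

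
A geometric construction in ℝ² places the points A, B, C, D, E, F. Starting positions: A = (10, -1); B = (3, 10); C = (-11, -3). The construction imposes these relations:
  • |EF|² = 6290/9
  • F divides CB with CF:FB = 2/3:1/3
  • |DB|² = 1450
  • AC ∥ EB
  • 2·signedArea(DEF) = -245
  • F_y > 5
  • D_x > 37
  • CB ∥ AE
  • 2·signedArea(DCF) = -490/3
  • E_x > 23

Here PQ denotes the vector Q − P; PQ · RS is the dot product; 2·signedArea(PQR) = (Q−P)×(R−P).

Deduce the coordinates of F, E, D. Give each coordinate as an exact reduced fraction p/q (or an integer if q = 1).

1. F_x = -5/3  [F divides CB with CF:FB = 2/3:1/3]
2. F_y = 17/3  [F divides CB with CF:FB = 2/3:1/3]
   → F = (-5/3, 17/3)
3. E_x = 24  [AC ∥ EB ∩ CB ∥ AE]
4. E_y = 12  [AC ∥ EB ∩ CB ∥ AE]
   → E = (24, 12)
5. D_x = 38  [2·signedArea(DCF) = -490/3 ∩ 2·signedArea(DEF) = -245]
6. D_y = 25  [2·signedArea(DCF) = -490/3 ∩ 2·signedArea(DEF) = -245]
   → D = (38, 25)

D = (38, 25)
E = (24, 12)
F = (-5/3, 17/3)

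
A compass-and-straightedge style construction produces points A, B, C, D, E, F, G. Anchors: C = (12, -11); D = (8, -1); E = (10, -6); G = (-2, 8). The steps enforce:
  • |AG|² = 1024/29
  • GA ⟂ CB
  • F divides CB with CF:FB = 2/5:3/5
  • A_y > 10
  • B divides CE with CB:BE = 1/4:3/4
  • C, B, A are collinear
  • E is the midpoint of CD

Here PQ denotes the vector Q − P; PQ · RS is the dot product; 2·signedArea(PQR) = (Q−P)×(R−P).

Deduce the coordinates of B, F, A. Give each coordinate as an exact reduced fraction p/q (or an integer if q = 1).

A = (102/29, 296/29)
B = (23/2, -39/4)
F = (59/5, -21/2)

1. B_x = 23/2  [B divides CE with CB:BE = 1/4:3/4]
2. B_y = -39/4  [B divides CE with CB:BE = 1/4:3/4]
   → B = (23/2, -39/4)
3. F_x = 59/5  [F divides CB with CF:FB = 2/5:3/5]
4. F_y = -21/2  [F divides CB with CF:FB = 2/5:3/5]
   → F = (59/5, -21/2)
5. A_x = 102/29  [C, B, A are collinear ∩ GA ⟂ CB]
6. A_y = 296/29  [C, B, A are collinear ∩ GA ⟂ CB]
   → A = (102/29, 296/29)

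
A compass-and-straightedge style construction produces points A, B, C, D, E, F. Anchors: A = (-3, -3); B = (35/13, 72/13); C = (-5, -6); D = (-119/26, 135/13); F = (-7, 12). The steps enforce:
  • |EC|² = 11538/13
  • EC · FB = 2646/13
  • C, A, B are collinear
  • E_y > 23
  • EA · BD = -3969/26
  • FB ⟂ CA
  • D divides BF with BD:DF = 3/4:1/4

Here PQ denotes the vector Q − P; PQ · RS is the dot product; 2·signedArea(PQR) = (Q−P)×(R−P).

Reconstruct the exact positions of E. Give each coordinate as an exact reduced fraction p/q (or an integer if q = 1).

1. E_x = -80/13  [line 189/26·x + -63/13·y + 2079/13 = 0 ∩ |EC|² = 11538/13]
2. E_y = 309/13  [line 189/26·x + -63/13·y + 2079/13 = 0 ∩ |EC|² = 11538/13]
   → E = (-80/13, 309/13)

E = (-80/13, 309/13)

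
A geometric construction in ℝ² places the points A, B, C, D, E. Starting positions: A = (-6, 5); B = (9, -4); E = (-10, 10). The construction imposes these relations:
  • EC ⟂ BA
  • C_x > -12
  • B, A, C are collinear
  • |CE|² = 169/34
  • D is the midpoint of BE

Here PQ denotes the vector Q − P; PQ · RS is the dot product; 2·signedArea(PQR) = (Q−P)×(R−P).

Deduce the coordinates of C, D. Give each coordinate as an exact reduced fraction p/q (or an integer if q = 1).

1. C_x = -379/34  [B, A, C are collinear ∩ EC ⟂ BA]
2. C_y = 275/34  [B, A, C are collinear ∩ EC ⟂ BA]
   → C = (-379/34, 275/34)
3. D_x = -1/2  [D is the midpoint of BE]
4. D_y = 3  [D is the midpoint of BE]
   → D = (-1/2, 3)

C = (-379/34, 275/34)
D = (-1/2, 3)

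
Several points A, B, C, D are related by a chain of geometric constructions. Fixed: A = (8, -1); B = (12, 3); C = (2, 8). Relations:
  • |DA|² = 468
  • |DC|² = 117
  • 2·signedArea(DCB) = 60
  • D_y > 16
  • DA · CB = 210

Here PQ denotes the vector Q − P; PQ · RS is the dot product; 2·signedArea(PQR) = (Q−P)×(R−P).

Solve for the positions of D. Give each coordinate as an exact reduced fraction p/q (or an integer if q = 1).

1. D_x = -4  [2·signedArea(DCB) = 60 ∩ DA · CB = 210]
2. D_y = 17  [2·signedArea(DCB) = 60 ∩ DA · CB = 210]
   → D = (-4, 17)

D = (-4, 17)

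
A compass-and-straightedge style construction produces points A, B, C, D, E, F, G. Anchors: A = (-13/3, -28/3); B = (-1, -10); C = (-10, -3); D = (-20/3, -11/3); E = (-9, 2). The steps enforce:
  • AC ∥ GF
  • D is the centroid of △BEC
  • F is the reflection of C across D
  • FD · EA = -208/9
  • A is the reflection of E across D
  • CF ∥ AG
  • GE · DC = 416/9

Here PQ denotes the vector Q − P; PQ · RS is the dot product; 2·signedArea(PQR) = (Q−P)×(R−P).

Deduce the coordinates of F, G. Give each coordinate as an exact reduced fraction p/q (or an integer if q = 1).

F = (-10/3, -13/3)
G = (7/3, -32/3)

1. F_x = -10/3  [F is the reflection of C across D]
2. F_y = -13/3  [F is the reflection of C across D]
   → F = (-10/3, -13/3)
3. G_x = 7/3  [AC ∥ GF ∩ CF ∥ AG]
4. G_y = -32/3  [AC ∥ GF ∩ CF ∥ AG]
   → G = (7/3, -32/3)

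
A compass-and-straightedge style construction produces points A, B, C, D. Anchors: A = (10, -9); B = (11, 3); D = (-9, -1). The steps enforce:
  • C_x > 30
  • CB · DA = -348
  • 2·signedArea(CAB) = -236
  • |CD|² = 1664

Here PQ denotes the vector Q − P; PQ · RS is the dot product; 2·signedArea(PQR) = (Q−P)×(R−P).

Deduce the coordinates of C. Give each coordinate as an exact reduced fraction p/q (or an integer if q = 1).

C = (31, 7)

1. C_x = 31  [2·signedArea(CAB) = -236 ∩ CB · DA = -348]
2. C_y = 7  [2·signedArea(CAB) = -236 ∩ CB · DA = -348]
   → C = (31, 7)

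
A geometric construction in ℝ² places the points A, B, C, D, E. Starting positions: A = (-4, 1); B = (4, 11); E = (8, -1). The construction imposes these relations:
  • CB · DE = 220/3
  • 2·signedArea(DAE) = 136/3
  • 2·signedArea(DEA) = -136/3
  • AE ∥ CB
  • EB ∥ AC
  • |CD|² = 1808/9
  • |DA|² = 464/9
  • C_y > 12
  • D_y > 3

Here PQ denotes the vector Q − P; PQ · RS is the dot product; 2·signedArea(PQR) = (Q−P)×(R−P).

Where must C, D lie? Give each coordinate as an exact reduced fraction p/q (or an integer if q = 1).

C = (-8, 13)
D = (8/3, 11/3)

1. C_x = -8  [AE ∥ CB ∩ EB ∥ AC]
2. C_y = 13  [AE ∥ CB ∩ EB ∥ AC]
   → C = (-8, 13)
3. D_x = 8/3  [2·signedArea(DEA) = -136/3 ∩ CB · DE = 220/3]
4. D_y = 11/3  [2·signedArea(DEA) = -136/3 ∩ CB · DE = 220/3]
   → D = (8/3, 11/3)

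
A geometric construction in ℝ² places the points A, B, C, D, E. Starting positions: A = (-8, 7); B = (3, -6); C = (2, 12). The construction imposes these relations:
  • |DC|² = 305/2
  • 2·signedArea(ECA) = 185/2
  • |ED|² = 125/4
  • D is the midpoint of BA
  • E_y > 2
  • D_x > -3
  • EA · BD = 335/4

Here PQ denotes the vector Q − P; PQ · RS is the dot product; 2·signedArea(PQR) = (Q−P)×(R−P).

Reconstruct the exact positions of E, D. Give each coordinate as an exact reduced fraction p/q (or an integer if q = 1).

D = (-5/2, 1/2)
E = (5/2, 3)

1. D_x = -5/2  [D is the midpoint of BA]
2. D_y = 1/2  [D is the midpoint of BA]
   → D = (-5/2, 1/2)
3. E_x = 5/2  [EA · BD = 335/4 ∩ 2·signedArea(ECA) = 185/2]
4. E_y = 3  [EA · BD = 335/4 ∩ 2·signedArea(ECA) = 185/2]
   → E = (5/2, 3)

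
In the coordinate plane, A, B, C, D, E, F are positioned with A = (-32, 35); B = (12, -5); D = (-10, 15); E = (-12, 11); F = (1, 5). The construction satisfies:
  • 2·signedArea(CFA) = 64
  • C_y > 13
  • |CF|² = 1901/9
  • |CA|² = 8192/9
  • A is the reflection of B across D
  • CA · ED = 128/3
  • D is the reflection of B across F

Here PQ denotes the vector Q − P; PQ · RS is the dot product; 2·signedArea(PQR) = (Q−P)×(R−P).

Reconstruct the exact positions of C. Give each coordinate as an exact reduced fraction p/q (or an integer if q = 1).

1. C_x = -32/3  [2·signedArea(CFA) = 64 ∩ CA · ED = 128/3]
2. C_y = 41/3  [2·signedArea(CFA) = 64 ∩ CA · ED = 128/3]
   → C = (-32/3, 41/3)

C = (-32/3, 41/3)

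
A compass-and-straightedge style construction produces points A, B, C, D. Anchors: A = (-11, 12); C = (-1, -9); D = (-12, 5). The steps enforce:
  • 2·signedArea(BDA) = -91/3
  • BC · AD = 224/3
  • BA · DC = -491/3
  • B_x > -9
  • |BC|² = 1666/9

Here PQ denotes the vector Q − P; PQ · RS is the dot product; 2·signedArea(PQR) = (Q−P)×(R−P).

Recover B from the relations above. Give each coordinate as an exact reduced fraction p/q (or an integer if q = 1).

B = (-8, 8/3)

1. B_x = -8  [2·signedArea(BDA) = -91/3 ∩ BC · AD = 224/3]
2. B_y = 8/3  [2·signedArea(BDA) = -91/3 ∩ BC · AD = 224/3]
   → B = (-8, 8/3)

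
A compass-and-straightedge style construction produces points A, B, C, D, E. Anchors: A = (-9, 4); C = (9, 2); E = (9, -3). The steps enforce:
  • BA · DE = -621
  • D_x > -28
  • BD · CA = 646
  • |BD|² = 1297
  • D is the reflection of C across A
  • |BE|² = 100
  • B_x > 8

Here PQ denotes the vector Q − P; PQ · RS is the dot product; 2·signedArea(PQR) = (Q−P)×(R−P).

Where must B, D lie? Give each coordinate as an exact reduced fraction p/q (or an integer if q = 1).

B = (9, 7)
D = (-27, 6)

1. D_x = -27  [D is the reflection of C across A]
2. D_y = 6  [D is the reflection of C across A]
   → D = (-27, 6)
3. B_x = 9  [BD · CA = 646 ∩ BA · DE = -621]
4. B_y = 7  [BD · CA = 646 ∩ BA · DE = -621]
   → B = (9, 7)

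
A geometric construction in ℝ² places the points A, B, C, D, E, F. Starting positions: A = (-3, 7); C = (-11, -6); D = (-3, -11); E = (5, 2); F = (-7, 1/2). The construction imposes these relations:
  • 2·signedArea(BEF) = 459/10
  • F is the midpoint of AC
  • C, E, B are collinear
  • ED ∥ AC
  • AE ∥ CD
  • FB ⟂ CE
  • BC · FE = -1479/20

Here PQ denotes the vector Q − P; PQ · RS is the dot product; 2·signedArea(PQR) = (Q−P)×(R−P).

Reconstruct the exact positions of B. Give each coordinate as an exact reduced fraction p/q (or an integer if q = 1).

1. B_x = -26/5  [C, E, B are collinear ∩ FB ⟂ CE]
2. B_y = -31/10  [C, E, B are collinear ∩ FB ⟂ CE]
   → B = (-26/5, -31/10)

B = (-26/5, -31/10)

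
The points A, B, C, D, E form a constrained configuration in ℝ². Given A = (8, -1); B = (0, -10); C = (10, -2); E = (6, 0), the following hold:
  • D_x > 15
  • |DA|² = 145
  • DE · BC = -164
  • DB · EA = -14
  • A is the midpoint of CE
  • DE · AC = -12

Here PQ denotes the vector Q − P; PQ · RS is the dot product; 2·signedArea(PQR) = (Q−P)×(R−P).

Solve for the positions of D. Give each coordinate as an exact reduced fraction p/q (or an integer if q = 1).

1. D_x = 16  [DE · AC = -12 ∩ DE · BC = -164]
2. D_y = 8  [DE · AC = -12 ∩ DE · BC = -164]
   → D = (16, 8)

D = (16, 8)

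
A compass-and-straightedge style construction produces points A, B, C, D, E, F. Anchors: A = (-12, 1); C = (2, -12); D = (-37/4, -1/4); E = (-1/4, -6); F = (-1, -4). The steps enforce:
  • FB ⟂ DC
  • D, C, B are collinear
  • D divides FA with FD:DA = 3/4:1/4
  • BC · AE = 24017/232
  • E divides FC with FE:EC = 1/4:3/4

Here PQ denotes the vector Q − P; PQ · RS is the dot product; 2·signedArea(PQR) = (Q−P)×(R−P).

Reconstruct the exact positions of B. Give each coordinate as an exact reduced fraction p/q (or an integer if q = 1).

1. B_x = -199/58  [D, C, B are collinear ∩ FB ⟂ DC]
2. B_y = -367/58  [D, C, B are collinear ∩ FB ⟂ DC]
   → B = (-199/58, -367/58)

B = (-199/58, -367/58)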